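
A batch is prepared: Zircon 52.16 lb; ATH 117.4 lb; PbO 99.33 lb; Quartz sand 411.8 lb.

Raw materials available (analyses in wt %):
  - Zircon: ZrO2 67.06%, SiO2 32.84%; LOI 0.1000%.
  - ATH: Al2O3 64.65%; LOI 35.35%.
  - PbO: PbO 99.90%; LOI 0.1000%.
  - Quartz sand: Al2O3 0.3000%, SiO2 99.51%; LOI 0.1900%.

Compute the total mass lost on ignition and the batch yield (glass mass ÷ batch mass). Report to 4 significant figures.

Each numeric step runs at full float precision from start to finish. Working values are shown with 4-significant-figure rounding at each printed step — a single rounding yields each reported result — all derived quantities (the four compositions, ignition loss, the totals, the yield, glass mass) are recomputed using the weight values on 638.3 lb of glass in full float precision as written in the problem or the answer.
Loss on ignition, line by line:
  Zircon: 52.16 × 0.001000 = 0.05216 lb
  ATH: 117.4 × 0.3535 = 41.50 lb
  PbO: 99.33 × 0.001000 = 0.09933 lb
  Quartz sand: 411.8 × 0.001900 = 0.7824 lb
Total LOI = 42.43 lb
Glass = batch − LOI = 680.7 − 42.43 = 638.3 lb

LOI loss = 42.43 lb; glass = 638.3 lb; yield = 93.77%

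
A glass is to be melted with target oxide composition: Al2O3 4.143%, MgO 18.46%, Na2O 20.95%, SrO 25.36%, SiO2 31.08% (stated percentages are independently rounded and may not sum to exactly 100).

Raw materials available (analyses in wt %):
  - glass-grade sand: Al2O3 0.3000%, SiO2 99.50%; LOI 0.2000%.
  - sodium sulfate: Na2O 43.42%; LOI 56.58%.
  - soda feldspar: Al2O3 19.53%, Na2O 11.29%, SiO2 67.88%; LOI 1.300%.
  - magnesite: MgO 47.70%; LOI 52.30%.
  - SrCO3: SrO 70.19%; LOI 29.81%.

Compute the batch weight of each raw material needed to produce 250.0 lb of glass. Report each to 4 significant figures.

Every computation holds full precision through every step; mid-chain values are displayed (rounded to 4 significant figures) between the steps. Each reported figure carries a single rounding — the derived quantities are computed in full float precision (five oxide percentages, the totals, LOI, glass mass, the yield) from the weighed amounts for 250.0 lb of glass exactly as printed in question or answer.
Target oxide masses per 250.0 lb glass:
  Al2O3: 4.143% × 250.0 = 10.36 lb
  MgO: 18.46% × 250.0 = 46.15 lb
  Na2O: 20.95% × 250.0 = 52.38 lb
  SrO: 25.36% × 250.0 = 63.40 lb
  SiO2: 31.08% × 250.0 = 77.70 lb
Oxide-by-oxide audit applying the batch weights above, against the basis in use (oxide sums agree with the targets within answer rounding):
  Al2O3: 42.35·0.003000 + 52.38·0.1953 = 10.36 lb (target 10.36 lb)
  MgO: 96.75·0.4770 = 46.15 lb (target 46.15 lb)
  Na2O: 107.0·0.4342 + 52.38·0.1129 = 52.37 lb (target 52.38 lb)
  SrO: 90.33·0.7019 = 63.40 lb (target 63.40 lb)
  SiO2: 42.35·0.9950 + 52.38·0.6788 = 77.69 lb (target 77.70 lb)
Auditing the glass mass value: batch Σ − ignition loss = 250.0 lb (summing oxide targets gives 250.0 lb; against the stated basis, 250.0 lb — deltas are rounding alone).
Batch total: Σ batch = 388.8 lb; Σ batch·LOI gives LOI loss = 138.8 lb; as yield: glass ÷ batch → 64.29%.

Batch per 250.0 lb glass:
  glass-grade sand: 42.35 lb
  sodium sulfate: 107.0 lb
  soda feldspar: 52.38 lb
  magnesite: 96.75 lb
  SrCO3: 90.33 lb
Total batch = 388.8 lb; LOI loss = 138.8 lb; yield = 64.29%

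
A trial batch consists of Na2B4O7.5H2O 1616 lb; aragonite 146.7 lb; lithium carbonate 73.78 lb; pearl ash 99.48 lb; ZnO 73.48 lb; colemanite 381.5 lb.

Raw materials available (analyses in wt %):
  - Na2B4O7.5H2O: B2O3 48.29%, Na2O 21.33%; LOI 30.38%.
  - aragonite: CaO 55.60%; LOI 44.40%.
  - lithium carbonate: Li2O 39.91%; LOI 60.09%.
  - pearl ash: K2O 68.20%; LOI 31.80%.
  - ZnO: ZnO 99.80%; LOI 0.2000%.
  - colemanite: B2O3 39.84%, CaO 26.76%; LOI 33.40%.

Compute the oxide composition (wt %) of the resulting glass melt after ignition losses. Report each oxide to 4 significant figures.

Glass mass = 1631 lb (batch 2391 − LOI 759.6).
Composition: B2O3 57.15%, ZnO 4.495%, K2O 4.159%, Li2O 1.805%, CaO 11.26%, Na2O 21.13%

Mid-chain values are displayed, with 4-significant-digit rounding, within the worked lines; the working math maintains exact precision all the way through. Exactly one rounding goes into each reported result; derived quantities (glass mass, the totals, yield, the six compositions, ignition loss) are rebuilt starting from the weights on 1631 lb of glass at full float precision, as set out in the problem or answer text.
Oxide masses out of the charge:
  B2O3: 1616·0.4829 + 381.5·0.3984 = 932.4 lb
  ZnO: 73.48·0.9980 = 73.33 lb
  K2O: 99.48·0.6820 = 67.85 lb
  Li2O: 73.78·0.3991 = 29.45 lb
  CaO: 146.7·0.5560 + 381.5·0.2676 = 183.7 lb
  Na2O: 1616·0.2133 = 344.7 lb
LOI: 1616·0.3038 + 146.7·0.4440 + 73.78·0.6009 + 99.48·0.3180 + 73.48·0.002000 + 381.5·0.3340 = 759.6 lb
The glass mass, total less LOI, = 2391 − 759.6 = 1631 lb (= Σ oxide masses)
wt %: oxide over glass, times 100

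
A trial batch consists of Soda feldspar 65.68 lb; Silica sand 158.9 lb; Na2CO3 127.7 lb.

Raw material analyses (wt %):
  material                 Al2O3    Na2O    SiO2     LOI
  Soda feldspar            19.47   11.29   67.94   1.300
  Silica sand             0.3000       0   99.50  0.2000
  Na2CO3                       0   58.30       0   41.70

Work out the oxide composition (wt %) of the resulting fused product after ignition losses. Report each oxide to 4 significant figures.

Values along the way are displayed rounded to four significant figures within the worked lines; exact precision is kept end to end — every reported result undergoes a single rounding — derived quantities are re-derived from the batch weights at 297.9 lb of glass in full precision (the yield, net glass mass, the three compositions, totals, ignition loss) exactly as printed in the question or the answer.
Delivered oxide masses:
  Al2O3: 65.68·0.1947 + 158.9·0.003000 = 13.26 lb
  Na2O: 65.68·0.1129 + 127.7·0.5830 = 81.86 lb
  SiO2: 65.68·0.6794 + 158.9·0.9950 = 202.7 lb
LOI: 65.68·0.01300 + 158.9·0.002000 + 127.7·0.4170 = 54.42 lb
Glass mass = batch − LOI = 352.3 − 54.42 = 297.9 lb (consistent with Σ oxide mass)
each wt % is 100 × oxide ÷ glass

Glass mass = 297.9 lb (batch 352.3 − LOI 54.42).
Composition: Al2O3 4.453%, Na2O 27.48%, SiO2 68.06%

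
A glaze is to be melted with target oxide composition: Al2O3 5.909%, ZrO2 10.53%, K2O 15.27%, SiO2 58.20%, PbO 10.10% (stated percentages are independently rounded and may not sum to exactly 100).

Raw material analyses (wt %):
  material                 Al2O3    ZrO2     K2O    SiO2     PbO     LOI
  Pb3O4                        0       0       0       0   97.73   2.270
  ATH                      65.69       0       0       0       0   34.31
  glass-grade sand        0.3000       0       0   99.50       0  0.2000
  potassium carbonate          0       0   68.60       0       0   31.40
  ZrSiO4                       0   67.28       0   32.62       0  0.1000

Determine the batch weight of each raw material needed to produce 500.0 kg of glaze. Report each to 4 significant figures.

Full float precision is maintained in all steps — in-progress results appear, with 4-significant-figure rounding, on the page — each reported figure receives exactly one rounding. Derived quantities (the yield, the five compositions, glass mass, ignition loss, totals) are carried in full precision using the weight values for 500.0 kg of glass as they appear in problem or answer.
The oxide mass targets at 500.0 kg glaze:
  Al2O3: 5.909% × 500.0 = 29.54 kg
  ZrO2: 10.53% × 500.0 = 52.65 kg
  K2O: 15.27% × 500.0 = 76.35 kg
  SiO2: 58.20% × 500.0 = 291.0 kg
  PbO: 10.10% × 500.0 = 50.50 kg
Mass-balance tally per oxide working from each reported weight, at the basis given (each sum matches its target mass net of answer rounding effects):
  Al2O3: 43.76·0.6569 + 266.8·0.003000 = 29.55 kg (target 29.54 kg)
  ZrO2: 78.26·0.6728 = 52.65 kg (target 52.65 kg)
  K2O: 111.3·0.6860 = 76.35 kg (target 76.35 kg)
  SiO2: 266.8·0.9950 + 78.26·0.3262 = 291.0 kg (target 291.0 kg)
  PbO: 51.67·0.9773 = 50.50 kg (target 50.50 kg)
Consistency of the glass mass: Σ batch − LOI loss = 500.0 kg (targets for the oxides total 500.0 kg; with the basis standing at 500.0 kg — rounding explains the deltas).
Batch grand total — Σ batch = 551.8 kg; loss to ignition Σ batch·LOI = 51.75 kg; yield: glass divided by total = 90.62%.

Batch per 500.0 kg glaze:
  Pb3O4: 51.67 kg
  ATH: 43.76 kg
  glass-grade sand: 266.8 kg
  potassium carbonate: 111.3 kg
  ZrSiO4: 78.26 kg
Total batch = 551.8 kg; LOI loss = 51.75 kg; yield = 90.62%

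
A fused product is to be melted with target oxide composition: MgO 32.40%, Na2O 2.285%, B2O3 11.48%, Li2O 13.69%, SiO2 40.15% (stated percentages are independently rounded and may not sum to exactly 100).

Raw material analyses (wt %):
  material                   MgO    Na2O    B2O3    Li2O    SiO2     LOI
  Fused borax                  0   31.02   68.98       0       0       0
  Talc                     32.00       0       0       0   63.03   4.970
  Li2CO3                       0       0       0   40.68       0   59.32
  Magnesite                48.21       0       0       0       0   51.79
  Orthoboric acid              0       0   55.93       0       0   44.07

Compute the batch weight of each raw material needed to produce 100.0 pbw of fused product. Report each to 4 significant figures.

The intermediate values appear, rounded to 4 significant digits, at each printed step — the working math carries exact precision end to end — each reported result carries a single rounding. All derived quantities (five oxide percentages, the yield, totals, net glass mass, LOI) are recomputed in exact precision from the weighed amounts for 100.0 pbw of glass as set out in the problem or answer text.
Target masses of each oxide per 100.0 pbw fused product:
  MgO: 32.40% × 100.0 = 32.40 pbw
  Na2O: 2.285% × 100.0 = 2.285 pbw
  B2O3: 11.48% × 100.0 = 11.48 pbw
  Li2O: 13.69% × 100.0 = 13.69 pbw
  SiO2: 40.15% × 100.0 = 40.15 pbw
Verifying the oxide balance from the weights as reported, under the basis named above (sums match the target masses once rounding is allowed for):
  MgO: 63.70·0.3200 + 24.92·0.4821 = 32.40 pbw (target 32.40 pbw)
  Na2O: 7.366·0.3102 = 2.285 pbw (target 2.285 pbw)
  B2O3: 7.366·0.6898 + 11.44·0.5593 = 11.48 pbw (target 11.48 pbw)
  Li2O: 33.65·0.4068 = 13.69 pbw (target 13.69 pbw)
  SiO2: 63.70·0.6303 = 40.15 pbw (target 40.15 pbw)
Glass-mass bookkeeping: batch Σ − ignition loss = 100.0 pbw (targets for the oxides total 100.0 pbw; versus the stated basis of 100.0 pbw — gaps are rounding artifacts).
Whole-batch sum: Σ batch = 141.1 pbw; loss to ignition Σ batch·LOI = 41.07 pbw; the yield ratio, glass ÷ batch: 70.88%.

Batch per 100.0 pbw fused product:
  Fused borax: 7.366 pbw
  Talc: 63.70 pbw
  Li2CO3: 33.65 pbw
  Magnesite: 24.92 pbw
  Orthoboric acid: 11.44 pbw
Total batch = 141.1 pbw; LOI loss = 41.07 pbw; yield = 70.88%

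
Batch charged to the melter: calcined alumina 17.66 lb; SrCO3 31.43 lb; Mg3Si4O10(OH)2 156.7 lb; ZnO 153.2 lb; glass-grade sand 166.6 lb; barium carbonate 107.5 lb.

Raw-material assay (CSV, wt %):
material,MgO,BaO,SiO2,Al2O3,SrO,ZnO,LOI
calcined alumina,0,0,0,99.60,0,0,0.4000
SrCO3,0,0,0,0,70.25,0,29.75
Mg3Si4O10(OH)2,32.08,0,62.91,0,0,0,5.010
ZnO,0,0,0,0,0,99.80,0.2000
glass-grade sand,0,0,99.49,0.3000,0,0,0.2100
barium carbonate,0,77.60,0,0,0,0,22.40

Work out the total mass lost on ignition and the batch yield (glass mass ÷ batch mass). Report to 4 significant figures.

LOI loss = 42.01 lb; glass = 591.1 lb; yield = 93.36%

Each numeric step holds full float precision all the way through. Intermediates are printed, with 4-significant-figure rounding, within the worked lines — exactly one rounding goes into every reported figure; all derived quantities are carried at exact precision (LOI, the six compositions, totals, yield, net glass mass) from the weighed amounts per 591.1 lb of glass, as given in problem or answer.
Material-by-material LOI:
  calcined alumina: 17.66 × 0.004000 = 0.07064 lb
  SrCO3: 31.43 × 0.2975 = 9.350 lb
  Mg3Si4O10(OH)2: 156.7 × 0.05010 = 7.851 lb
  ZnO: 153.2 × 0.002000 = 0.3064 lb
  glass-grade sand: 166.6 × 0.002100 = 0.3499 lb
  barium carbonate: 107.5 × 0.2240 = 24.08 lb
Total LOI = 42.01 lb
Glass = batch − LOI = 633.1 − 42.01 = 591.1 lb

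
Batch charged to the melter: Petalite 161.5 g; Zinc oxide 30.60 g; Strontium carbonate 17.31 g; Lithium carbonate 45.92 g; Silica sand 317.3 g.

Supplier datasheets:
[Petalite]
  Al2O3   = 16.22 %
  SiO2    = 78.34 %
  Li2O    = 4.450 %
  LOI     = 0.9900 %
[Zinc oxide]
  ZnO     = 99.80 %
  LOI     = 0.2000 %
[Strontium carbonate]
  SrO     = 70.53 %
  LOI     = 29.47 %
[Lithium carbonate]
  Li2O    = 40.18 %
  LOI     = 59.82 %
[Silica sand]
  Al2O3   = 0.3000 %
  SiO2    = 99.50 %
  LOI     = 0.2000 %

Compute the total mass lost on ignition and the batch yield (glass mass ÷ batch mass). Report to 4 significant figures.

LOI loss = 34.87 g; glass = 537.8 g; yield = 93.91%

All arithmetic runs at exact precision from start to finish. The intermediate values are printed (rounded to 4 significant digits) at each printed step; each reported value undergoes a single rounding; all derived quantities are rebuilt starting from the weights at 537.8 g of glass at full float precision (the five compositions, the yield, ignition loss, net glass mass, the totals), as quoted within the question or the answer.
Loss on ignition, line by line:
  Petalite: 161.5 × 0.009900 = 1.599 g
  Zinc oxide: 30.60 × 0.002000 = 0.06120 g
  Strontium carbonate: 17.31 × 0.2947 = 5.101 g
  Lithium carbonate: 45.92 × 0.5982 = 27.47 g
  Silica sand: 317.3 × 0.002000 = 0.6346 g
Total LOI = 34.87 g
Glass = batch − LOI = 572.6 − 34.87 = 537.8 g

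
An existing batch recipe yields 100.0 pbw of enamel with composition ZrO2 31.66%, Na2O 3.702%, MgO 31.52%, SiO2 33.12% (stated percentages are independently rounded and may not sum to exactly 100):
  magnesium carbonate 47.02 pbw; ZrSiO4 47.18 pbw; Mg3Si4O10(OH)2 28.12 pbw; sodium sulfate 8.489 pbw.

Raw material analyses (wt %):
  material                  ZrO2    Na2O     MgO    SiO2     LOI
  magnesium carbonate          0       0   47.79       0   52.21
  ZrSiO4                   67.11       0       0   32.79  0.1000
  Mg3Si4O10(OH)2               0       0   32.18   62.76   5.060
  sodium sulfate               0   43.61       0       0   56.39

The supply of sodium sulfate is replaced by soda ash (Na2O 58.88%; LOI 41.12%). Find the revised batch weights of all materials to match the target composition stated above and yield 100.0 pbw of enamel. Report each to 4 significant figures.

Revised batch per 100.0 pbw enamel:
  magnesium carbonate: 47.02 pbw
  ZrSiO4: 47.18 pbw
  Mg3Si4O10(OH)2: 28.12 pbw
  soda ash: 6.287 pbw
Total batch = 128.6 pbw; LOI loss = 28.60 pbw

Each numeric step runs at full float precision in every operation; working values are shown, with 4-significant-digit rounding, in the working; exactly one rounding lands on each reported figure — derived quantities (glass mass, totals, the four compositions, yield, ignition loss) are recomputed using the weight values per 100.0 pbw of glass at full float precision, as given in either problem or answer.
The oxide mass targets at 100.0 pbw enamel:
  ZrO2: 31.66% × 100.0 = 31.66 pbw
  Na2O: 3.702% × 100.0 = 3.702 pbw
  MgO: 31.52% × 100.0 = 31.52 pbw
  SiO2: 33.12% × 100.0 = 33.12 pbw
Checking each oxide sum working from each reported weight, against the basis in use (sums match the target masses within answer rounding):
  ZrO2: 47.18·0.6711 = 31.66 pbw (target 31.66 pbw)
  Na2O: 6.287·0.5888 = 3.702 pbw (target 3.702 pbw)
  MgO: 47.02·0.4779 + 28.12·0.3218 = 31.52 pbw (target 31.52 pbw)
  SiO2: 47.18·0.3279 + 28.12·0.6276 = 33.12 pbw (target 33.12 pbw)
Glass-mass bookkeeping: total charge less LOI = 100.0 pbw (targets for the oxides total 100.0 pbw; the stated basis being 100.0 pbw — deltas are rounding alone).
Total batch = Σ batch = 128.6 pbw; LOI loss = Σ batch·LOI = 28.60 pbw; yield, glass over the total, = 77.76%.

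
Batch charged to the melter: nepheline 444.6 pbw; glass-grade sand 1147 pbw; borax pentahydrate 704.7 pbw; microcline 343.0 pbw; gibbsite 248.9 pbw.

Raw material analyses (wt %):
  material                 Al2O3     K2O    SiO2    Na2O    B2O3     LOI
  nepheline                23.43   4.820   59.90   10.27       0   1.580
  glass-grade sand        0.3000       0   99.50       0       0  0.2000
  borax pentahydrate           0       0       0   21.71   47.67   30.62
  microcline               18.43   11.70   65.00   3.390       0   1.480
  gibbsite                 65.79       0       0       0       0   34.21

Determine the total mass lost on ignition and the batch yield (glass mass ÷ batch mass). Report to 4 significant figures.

Mid-chain values appear, with 4-significant-figure rounding, in the printout. The working math holds full float precision in all steps. Exactly one rounding is applied to each reported value; the derived quantities, which include totals, five oxide percentages, glass mass, the yield, LOI, are computed in full float precision, as they appear in question or answer, from the batch weights on 2573 pbw of glass.
Ignition loss by material:
  nepheline: 444.6 × 0.01580 = 7.025 pbw
  glass-grade sand: 1147 × 0.002000 = 2.294 pbw
  borax pentahydrate: 704.7 × 0.3062 = 215.8 pbw
  microcline: 343.0 × 0.01480 = 5.076 pbw
  gibbsite: 248.9 × 0.3421 = 85.15 pbw
Total LOI = 315.3 pbw
Glass = batch − LOI = 2888 − 315.3 = 2573 pbw

LOI loss = 315.3 pbw; glass = 2573 pbw; yield = 89.08%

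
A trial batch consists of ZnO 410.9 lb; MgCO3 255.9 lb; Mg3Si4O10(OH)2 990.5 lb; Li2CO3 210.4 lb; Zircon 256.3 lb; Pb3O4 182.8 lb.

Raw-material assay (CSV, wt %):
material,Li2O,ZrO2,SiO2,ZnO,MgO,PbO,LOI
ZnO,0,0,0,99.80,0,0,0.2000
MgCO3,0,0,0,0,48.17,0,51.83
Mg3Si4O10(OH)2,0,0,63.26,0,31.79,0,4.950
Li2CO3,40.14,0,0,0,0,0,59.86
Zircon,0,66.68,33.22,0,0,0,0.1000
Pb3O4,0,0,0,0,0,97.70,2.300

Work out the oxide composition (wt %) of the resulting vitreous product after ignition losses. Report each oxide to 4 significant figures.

Glass mass = 1994 lb (batch 2307 − LOI 312.9).
Composition: Li2O 4.236%, ZrO2 8.571%, SiO2 35.70%, ZnO 20.57%, MgO 21.97%, PbO 8.957%

Working values are printed rounded to four significant digits in the working; the whole derivation carries full float precision all the way through; every reported figure sees exactly one rounding; the derived quantities are re-derived using the weight values per 1994 lb of glass at full float precision (the six compositions, the yield, the totals, ignition loss, net glass mass) as quoted within the question or the answer.
Oxide masses out of the charge:
  Li2O: 210.4·0.4014 = 84.45 lb
  ZrO2: 256.3·0.6668 = 170.9 lb
  SiO2: 990.5·0.6326 + 256.3·0.3322 = 711.7 lb
  ZnO: 410.9·0.9980 = 410.1 lb
  MgO: 255.9·0.4817 + 990.5·0.3179 = 438.1 lb
  PbO: 182.8·0.9770 = 178.6 lb
LOI: 410.9·0.002000 + 255.9·0.5183 + 990.5·0.04950 + 210.4·0.5986 + 256.3·0.001000 + 182.8·0.02300 = 312.9 lb
The glass mass, total less LOI, = 2307 − 312.9 = 1994 lb (equal to the oxide-mass sum)
each oxide over glass, ×100, is wt %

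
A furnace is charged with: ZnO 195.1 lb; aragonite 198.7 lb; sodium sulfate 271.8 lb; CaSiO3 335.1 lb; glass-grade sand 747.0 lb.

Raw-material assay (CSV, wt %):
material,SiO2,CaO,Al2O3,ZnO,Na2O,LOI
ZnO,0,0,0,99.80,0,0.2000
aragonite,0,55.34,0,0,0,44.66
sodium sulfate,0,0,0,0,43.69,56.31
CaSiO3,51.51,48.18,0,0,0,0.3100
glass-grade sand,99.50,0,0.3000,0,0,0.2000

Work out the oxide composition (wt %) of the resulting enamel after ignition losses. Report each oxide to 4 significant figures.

Glass mass = 1503 lb (batch 1748 − LOI 244.7).
Composition: SiO2 60.94%, CaO 18.06%, Al2O3 0.1491%, ZnO 12.95%, Na2O 7.901%

The working math holds full float precision end to end — working values appear rounded to four significant digits when written out. Each reported number is rounded just once. The derived quantities (the totals, net glass mass, five oxide percentages, ignition loss, the yield) are rebuilt using the weight values at 1503 lb of glass in full float precision precisely as stated by the problem or answer text.
Per-oxide mass from batch:
  SiO2: 335.1·0.5151 + 747.0·0.9950 = 915.9 lb
  CaO: 198.7·0.5534 + 335.1·0.4818 = 271.4 lb
  Al2O3: 747.0·0.003000 = 2.241 lb
  ZnO: 195.1·0.9980 = 194.7 lb
  Na2O: 271.8·0.4369 = 118.7 lb
LOI: 195.1·0.002000 + 198.7·0.4466 + 271.8·0.5631 + 335.1·0.003100 + 747.0·0.002000 = 244.7 lb
Net of LOI, the glass mass = 1748 − 244.7 = 1503 lb (the oxide masses sum to this)
percent by weight: oxide/glass ×100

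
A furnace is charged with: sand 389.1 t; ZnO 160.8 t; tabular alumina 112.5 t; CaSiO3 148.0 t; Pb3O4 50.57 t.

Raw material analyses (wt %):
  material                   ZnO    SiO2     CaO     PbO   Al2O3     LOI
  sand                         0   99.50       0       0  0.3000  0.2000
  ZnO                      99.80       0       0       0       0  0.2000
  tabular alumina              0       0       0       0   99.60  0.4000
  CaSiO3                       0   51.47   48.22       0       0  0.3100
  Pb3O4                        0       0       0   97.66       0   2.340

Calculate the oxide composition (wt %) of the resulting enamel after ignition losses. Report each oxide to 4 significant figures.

Glass mass = 857.8 t (batch 861.0 − LOI 3.192).
Composition: ZnO 18.71%, SiO2 54.02%, CaO 8.320%, PbO 5.758%, Al2O3 13.20%

Working values are printed rounded off to 4 significant figures across the worked steps. All arithmetic keeps full float precision through the solve — a single rounding produces each reported number; the derived quantities, including the totals, net glass mass, the five compositions, the yield, ignition loss, are recomputed from the weighed amounts for 857.8 t of glass at full precision, as given in either problem or answer.
Mass of each oxide from the mix:
  ZnO: 160.8·0.9980 = 160.5 t
  SiO2: 389.1·0.9950 + 148.0·0.5147 = 463.3 t
  CaO: 148.0·0.4822 = 71.37 t
  PbO: 50.57·0.9766 = 49.39 t
  Al2O3: 389.1·0.003000 + 112.5·0.9960 = 113.2 t
LOI: 389.1·0.002000 + 160.8·0.002000 + 112.5·0.004000 + 148.0·0.003100 + 50.57·0.02340 = 3.192 t
Resulting glass, batch − LOI: 861.0 − 3.192 = 857.8 t (consistent with Σ oxide mass)
each wt % is 100 × oxide ÷ glass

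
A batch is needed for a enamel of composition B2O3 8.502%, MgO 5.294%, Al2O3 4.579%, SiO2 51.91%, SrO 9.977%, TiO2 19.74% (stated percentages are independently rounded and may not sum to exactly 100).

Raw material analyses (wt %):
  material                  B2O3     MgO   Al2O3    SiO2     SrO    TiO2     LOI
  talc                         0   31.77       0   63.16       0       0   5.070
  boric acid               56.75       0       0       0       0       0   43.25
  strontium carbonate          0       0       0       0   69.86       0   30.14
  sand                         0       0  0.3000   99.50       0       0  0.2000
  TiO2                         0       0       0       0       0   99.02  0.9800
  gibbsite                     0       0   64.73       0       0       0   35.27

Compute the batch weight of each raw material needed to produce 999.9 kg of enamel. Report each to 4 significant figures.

Batch per 999.9 kg enamel:
  talc: 166.6 kg
  boric acid: 149.8 kg
  strontium carbonate: 142.8 kg
  sand: 415.9 kg
  TiO2: 199.3 kg
  gibbsite: 68.81 kg
Total batch = 1143 kg; LOI loss = 143.3 kg; yield = 87.46%

Full float precision is kept at each step — intermediates are printed rounded off to 4 significant figures as written — every reported value carries a single rounding — the derived quantities, including ignition loss, net glass mass, the yield, the six compositions, totals, are carried from the batch weights for 999.9 kg of glass at full precision, exactly as shown in problem or answer.
The oxide mass targets at 999.9 kg enamel:
  B2O3: 8.502% × 999.9 = 85.01 kg
  MgO: 5.294% × 999.9 = 52.93 kg
  Al2O3: 4.579% × 999.9 = 45.79 kg
  SiO2: 51.91% × 999.9 = 519.0 kg
  SrO: 9.977% × 999.9 = 99.76 kg
  TiO2: 19.74% × 999.9 = 197.4 kg
Checking each oxide sum using the reported weights, at the basis given (sums match the target masses within answer rounding):
  B2O3: 149.8·0.5675 = 85.01 kg (target 85.01 kg)
  MgO: 166.6·0.3177 = 52.93 kg (target 52.93 kg)
  Al2O3: 415.9·0.003000 + 68.81·0.6473 = 45.79 kg (target 45.79 kg)
  SiO2: 166.6·0.6316 + 415.9·0.9950 = 519.0 kg (target 519.0 kg)
  SrO: 142.8·0.6986 = 99.76 kg (target 99.76 kg)
  TiO2: 199.3·0.9902 = 197.3 kg (target 197.4 kg)
Auditing the glass mass value: batch total minus LOI = 999.9 kg (the Σ of target masses is 999.9 kg; against the stated basis, 999.9 kg — gaps are rounding artifacts).
Batch grand total — Σ batch = 1143 kg; loss to ignition Σ batch·LOI = 143.3 kg; as yield: glass ÷ batch → 87.46%.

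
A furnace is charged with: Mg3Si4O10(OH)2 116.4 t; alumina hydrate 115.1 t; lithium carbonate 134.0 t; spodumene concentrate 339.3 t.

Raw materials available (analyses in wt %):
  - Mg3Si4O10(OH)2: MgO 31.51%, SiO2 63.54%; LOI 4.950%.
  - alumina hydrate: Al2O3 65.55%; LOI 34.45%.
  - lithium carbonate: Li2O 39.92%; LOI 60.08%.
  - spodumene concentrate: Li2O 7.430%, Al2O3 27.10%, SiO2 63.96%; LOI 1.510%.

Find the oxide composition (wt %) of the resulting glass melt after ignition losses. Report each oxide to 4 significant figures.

Values along the way are displayed (rounded to 4 significant digits) in the printout; the whole derivation runs at exact precision through every step; every reported number includes exactly one rounding; derived quantities (the four compositions, glass mass, the totals, the yield, ignition loss) are carried from the batch weights on 573.8 t of glass at exact precision as quoted within the problem or the answer.
Oxide masses out of the charge:
  MgO: 116.4·0.3151 = 36.68 t
  Li2O: 134.0·0.3992 + 339.3·0.07430 = 78.70 t
  Al2O3: 115.1·0.6555 + 339.3·0.2710 = 167.4 t
  SiO2: 116.4·0.6354 + 339.3·0.6396 = 291.0 t
LOI: 116.4·0.04950 + 115.1·0.3445 + 134.0·0.6008 + 339.3·0.01510 = 131.0 t
Resulting glass, batch − LOI: 704.8 − 131.0 = 573.8 t (= the summed oxide contributions)
each wt % is 100 × oxide ÷ glass

Glass mass = 573.8 t (batch 704.8 − LOI 131.0).
Composition: MgO 6.393%, Li2O 13.72%, Al2O3 29.18%, SiO2 50.71%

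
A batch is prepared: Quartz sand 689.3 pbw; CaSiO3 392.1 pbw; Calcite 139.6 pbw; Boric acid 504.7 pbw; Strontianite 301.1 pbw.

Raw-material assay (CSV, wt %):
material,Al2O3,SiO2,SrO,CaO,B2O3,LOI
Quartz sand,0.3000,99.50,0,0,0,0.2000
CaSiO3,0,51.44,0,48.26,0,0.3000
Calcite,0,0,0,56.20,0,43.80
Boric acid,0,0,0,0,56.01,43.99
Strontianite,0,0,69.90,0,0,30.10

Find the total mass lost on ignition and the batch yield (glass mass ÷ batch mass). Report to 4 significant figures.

LOI loss = 376.3 pbw; glass = 1650 pbw; yield = 81.43%

All arithmetic keeps exact precision at all times — mid-chain values are printed rounded to 4 significant digits within the worked lines — each reported number sees exactly one rounding. All derived quantities (ignition loss, glass mass, the yield, the totals, the five compositions) are computed starting from the weights per 1650 pbw of glass at full precision, as written in the problem or answer text.
Per-material ignition loss:
  Quartz sand: 689.3 × 0.002000 = 1.379 pbw
  CaSiO3: 392.1 × 0.003000 = 1.176 pbw
  Calcite: 139.6 × 0.4380 = 61.14 pbw
  Boric acid: 504.7 × 0.4399 = 222.0 pbw
  Strontianite: 301.1 × 0.3010 = 90.63 pbw
Total LOI = 376.3 pbw
Glass = batch − LOI = 2027 − 376.3 = 1650 pbw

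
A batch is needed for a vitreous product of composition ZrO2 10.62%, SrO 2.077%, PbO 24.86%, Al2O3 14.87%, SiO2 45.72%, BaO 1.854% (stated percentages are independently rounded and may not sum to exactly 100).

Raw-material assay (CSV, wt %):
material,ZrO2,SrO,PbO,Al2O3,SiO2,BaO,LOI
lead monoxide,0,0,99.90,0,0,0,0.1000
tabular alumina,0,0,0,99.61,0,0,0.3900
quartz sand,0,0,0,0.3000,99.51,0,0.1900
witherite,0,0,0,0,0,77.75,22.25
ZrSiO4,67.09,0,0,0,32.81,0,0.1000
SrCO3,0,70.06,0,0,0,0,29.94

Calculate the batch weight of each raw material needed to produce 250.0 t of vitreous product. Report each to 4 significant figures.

Batch per 250.0 t vitreous product:
  lead monoxide: 62.21 t
  tabular alumina: 37.01 t
  quartz sand: 101.8 t
  witherite: 5.961 t
  ZrSiO4: 39.57 t
  SrCO3: 7.412 t
Total batch = 254.0 t; LOI loss = 3.985 t; yield = 98.43%

The working math carries exact precision at every stage; mid-chain values are printed (rounded to four significant digits) across the worked steps — every reported number carries a single rounding. All derived quantities, which include the yield, six oxide percentages, ignition loss, the totals, net glass mass, are recomputed in exact precision, exactly as shown in question or answer, from the weighed amounts for 250.0 t of glass.
Oxide mass targets, per 250.0 t vitreous product:
  ZrO2: 10.62% × 250.0 = 26.55 t
  SrO: 2.077% × 250.0 = 5.192 t
  PbO: 24.86% × 250.0 = 62.15 t
  Al2O3: 14.87% × 250.0 = 37.17 t
  SiO2: 45.72% × 250.0 = 114.3 t
  BaO: 1.854% × 250.0 = 4.635 t
Oxide-by-oxide audit with the batch weights as given, versus the basis set out (sum by sum, the targets are met once rounding is allowed for):
  ZrO2: 39.57·0.6709 = 26.55 t (target 26.55 t)
  SrO: 7.412·0.7006 = 5.193 t (target 5.192 t)
  PbO: 62.21·0.9990 = 62.15 t (target 62.15 t)
  Al2O3: 37.01·0.9961 + 101.8·0.003000 = 37.17 t (target 37.17 t)
  SiO2: 101.8·0.9951 + 39.57·0.3281 = 114.3 t (target 114.3 t)
  BaO: 5.961·0.7775 = 4.635 t (target 4.635 t)
Glass-mass bookkeeping: whole batch net of LOI = 250.0 t (the Σ of target masses is 250.0 t; with the basis standing at 250.0 t — any gap is answer rounding).
Summing the batch: Σ batch = 254.0 t; ignition loss, Σ(batch × LOI) = 3.985 t; yield = glass ÷ total batch = 98.43%.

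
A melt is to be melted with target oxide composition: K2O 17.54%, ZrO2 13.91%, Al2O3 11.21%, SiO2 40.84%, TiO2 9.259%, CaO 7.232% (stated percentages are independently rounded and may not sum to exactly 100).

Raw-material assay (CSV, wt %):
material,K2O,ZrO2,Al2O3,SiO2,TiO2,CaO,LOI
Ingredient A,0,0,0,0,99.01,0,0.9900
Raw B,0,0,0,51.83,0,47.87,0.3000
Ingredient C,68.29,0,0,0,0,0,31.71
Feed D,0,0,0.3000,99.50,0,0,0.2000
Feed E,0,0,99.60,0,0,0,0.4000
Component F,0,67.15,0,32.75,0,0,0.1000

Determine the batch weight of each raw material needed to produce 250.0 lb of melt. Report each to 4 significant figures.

Batch per 250.0 lb melt:
  Ingredient A: 23.38 lb
  Raw B: 37.77 lb
  Ingredient C: 64.21 lb
  Feed D: 65.89 lb
  Feed E: 27.94 lb
  Component F: 51.79 lb
Total batch = 271.0 lb; LOI loss = 21.00 lb; yield = 92.25%

Intermediates appear rounded off to 4 significant digits alongside each step; each numeric step runs at full float precision through the solve; a single rounding completes each reported value. Derived quantities (net glass mass, six oxide percentages, totals, the yield, ignition loss) are recomputed at full float precision from the weighed amounts for 250.0 lb of glass as given in the question or the answer.
Target oxide masses per 250.0 lb melt:
  K2O: 17.54% × 250.0 = 43.85 lb
  ZrO2: 13.91% × 250.0 = 34.78 lb
  Al2O3: 11.21% × 250.0 = 28.02 lb
  SiO2: 40.84% × 250.0 = 102.1 lb
  TiO2: 9.259% × 250.0 = 23.15 lb
  CaO: 7.232% × 250.0 = 18.08 lb
Mass-balance tally per oxide using the reported weights, against the basis in use (each sum matches its target mass given rounding of the digits):
  K2O: 64.21·0.6829 = 43.85 lb (target 43.85 lb)
  ZrO2: 51.79·0.6715 = 34.78 lb (target 34.78 lb)
  Al2O3: 65.89·0.003000 + 27.94·0.9960 = 28.03 lb (target 28.02 lb)
  SiO2: 37.77·0.5183 + 65.89·0.9950 + 51.79·0.3275 = 102.1 lb (target 102.1 lb)
  TiO2: 23.38·0.9901 = 23.15 lb (target 23.15 lb)
  CaO: 37.77·0.4787 = 18.08 lb (target 18.08 lb)
The glass-mass cross-check: Σ batch − LOI loss = 250.0 lb (per-oxide target masses sum to 250.0 lb; the stated basis being 250.0 lb — any gap is answer rounding).
Batch grand total — Σ batch = 271.0 lb; loss to ignition Σ batch·LOI = 21.00 lb; glass ÷ batch gives a yield of 92.25%.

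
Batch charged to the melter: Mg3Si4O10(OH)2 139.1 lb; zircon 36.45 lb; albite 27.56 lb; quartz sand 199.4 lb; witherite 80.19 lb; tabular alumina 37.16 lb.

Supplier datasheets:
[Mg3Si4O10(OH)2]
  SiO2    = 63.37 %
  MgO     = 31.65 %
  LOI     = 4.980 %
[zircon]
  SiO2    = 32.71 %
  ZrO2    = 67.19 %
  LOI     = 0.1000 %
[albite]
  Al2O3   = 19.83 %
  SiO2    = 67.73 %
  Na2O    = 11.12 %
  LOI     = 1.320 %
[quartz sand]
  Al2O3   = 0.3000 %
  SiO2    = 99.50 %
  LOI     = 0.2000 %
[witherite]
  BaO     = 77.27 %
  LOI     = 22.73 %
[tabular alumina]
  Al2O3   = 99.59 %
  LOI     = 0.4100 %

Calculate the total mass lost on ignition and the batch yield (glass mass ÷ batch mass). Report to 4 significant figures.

All internal work runs at full precision at each step; intermediates are printed, rounded to 4 significant digits, within the worked lines; every reported number is rounded once only; all derived quantities are rebuilt at full float precision (the totals, LOI, glass mass, the yield, six oxide percentages) using the weight values for 493.8 lb of glass, exactly as shown in the problem or the answer.
Ignition loss by material:
  Mg3Si4O10(OH)2: 139.1 × 0.04980 = 6.927 lb
  zircon: 36.45 × 0.001000 = 0.03645 lb
  albite: 27.56 × 0.01320 = 0.3638 lb
  quartz sand: 199.4 × 0.002000 = 0.3988 lb
  witherite: 80.19 × 0.2273 = 18.23 lb
  tabular alumina: 37.16 × 0.004100 = 0.1524 lb
Total LOI = 26.11 lb
Glass = batch − LOI = 519.9 − 26.11 = 493.8 lb

LOI loss = 26.11 lb; glass = 493.8 lb; yield = 94.98%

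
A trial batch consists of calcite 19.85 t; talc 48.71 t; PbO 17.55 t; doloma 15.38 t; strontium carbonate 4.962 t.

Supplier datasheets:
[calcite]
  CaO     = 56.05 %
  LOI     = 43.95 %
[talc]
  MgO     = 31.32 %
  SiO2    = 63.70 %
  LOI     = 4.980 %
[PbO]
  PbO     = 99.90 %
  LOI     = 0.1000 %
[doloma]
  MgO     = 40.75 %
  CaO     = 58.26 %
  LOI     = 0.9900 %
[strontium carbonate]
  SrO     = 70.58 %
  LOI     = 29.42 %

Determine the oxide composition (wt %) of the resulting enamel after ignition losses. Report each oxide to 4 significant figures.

Glass mass = 93.67 t (batch 106.5 − LOI 12.78).
Composition: PbO 18.72%, SrO 3.739%, MgO 22.98%, SiO2 33.12%, CaO 21.44%

Values along the way are shown, rounded to four significant digits, between the steps; each numeric step maintains exact precision at all times; a single rounding finalizes every reported figure. Derived quantities, including the yield, net glass mass, totals, ignition loss, five oxide percentages, are carried starting from the weights at 93.67 t of glass in full precision exactly as printed in the problem or answer text.
Oxide masses out of the charge:
  PbO: 17.55·0.9990 = 17.53 t
  SrO: 4.962·0.7058 = 3.502 t
  MgO: 48.71·0.3132 + 15.38·0.4075 = 21.52 t
  SiO2: 48.71·0.6370 = 31.03 t
  CaO: 19.85·0.5605 + 15.38·0.5826 = 20.09 t
LOI: 19.85·0.4395 + 48.71·0.04980 + 17.55·0.001000 + 15.38·0.009900 + 4.962·0.2942 = 12.78 t
Glass = total batch minus LOI = 106.5 − 12.78 = 93.67 t (matching Σ of the oxides)
wt % = 100 × oxide mass / glass mass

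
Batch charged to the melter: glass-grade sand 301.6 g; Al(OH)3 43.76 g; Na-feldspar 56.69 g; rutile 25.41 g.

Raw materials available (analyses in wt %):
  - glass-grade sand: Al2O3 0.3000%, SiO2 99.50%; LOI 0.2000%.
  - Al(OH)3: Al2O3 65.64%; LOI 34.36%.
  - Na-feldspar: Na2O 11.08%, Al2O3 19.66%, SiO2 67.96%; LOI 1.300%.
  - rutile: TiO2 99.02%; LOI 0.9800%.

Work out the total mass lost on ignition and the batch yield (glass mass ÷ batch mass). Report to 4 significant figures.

LOI loss = 16.63 g; glass = 410.8 g; yield = 96.11%

In-progress results appear (rounded to 4 significant digits) in the working; every computation maintains exact precision in all steps; a single rounding produces each reported value; all derived quantities are computed using the weight values for 410.8 g of glass in full precision (glass mass, LOI, totals, the four compositions, yield), as quoted within the problem or the answer.
LOI of each material in turn:
  glass-grade sand: 301.6 × 0.002000 = 0.6032 g
  Al(OH)3: 43.76 × 0.3436 = 15.04 g
  Na-feldspar: 56.69 × 0.01300 = 0.7370 g
  rutile: 25.41 × 0.009800 = 0.2490 g
Total LOI = 16.63 g
Glass = batch − LOI = 427.5 − 16.63 = 410.8 g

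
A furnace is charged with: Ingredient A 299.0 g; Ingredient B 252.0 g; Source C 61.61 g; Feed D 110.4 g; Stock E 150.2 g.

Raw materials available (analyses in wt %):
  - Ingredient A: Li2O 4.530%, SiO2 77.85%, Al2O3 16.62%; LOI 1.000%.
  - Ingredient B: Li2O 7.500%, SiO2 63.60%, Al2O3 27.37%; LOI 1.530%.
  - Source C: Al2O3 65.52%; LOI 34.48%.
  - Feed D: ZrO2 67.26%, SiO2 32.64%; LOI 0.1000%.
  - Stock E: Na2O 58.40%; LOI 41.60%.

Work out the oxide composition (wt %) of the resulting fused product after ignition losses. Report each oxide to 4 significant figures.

Values along the way are printed rounded to 4 significant figures in the printout; the working math keeps full float precision through every step — each reported value sees exactly one rounding — the derived quantities are computed in exact precision (the yield, net glass mass, LOI, the totals, the five compositions) starting from the weights at 782.5 g of glass, exactly as printed in either problem or answer.
Oxide-by-oxide delivered mass:
  ZrO2: 110.4·0.6726 = 74.26 g
  Li2O: 299.0·0.04530 + 252.0·0.07500 = 32.44 g
  SiO2: 299.0·0.7785 + 252.0·0.6360 + 110.4·0.3264 = 429.1 g
  Na2O: 150.2·0.5840 = 87.72 g
  Al2O3: 299.0·0.1662 + 252.0·0.2737 + 61.61·0.6552 = 159.0 g
LOI: 299.0·0.01000 + 252.0·0.01530 + 61.61·0.3448 + 110.4·0.001000 + 150.2·0.4160 = 90.68 g
Glass mass = batch − LOI = 873.2 − 90.68 = 782.5 g (= the summed oxide contributions)
wt %: oxide over glass, times 100

Glass mass = 782.5 g (batch 873.2 − LOI 90.68).
Composition: ZrO2 9.489%, Li2O 4.146%, SiO2 54.83%, Na2O 11.21%, Al2O3 20.32%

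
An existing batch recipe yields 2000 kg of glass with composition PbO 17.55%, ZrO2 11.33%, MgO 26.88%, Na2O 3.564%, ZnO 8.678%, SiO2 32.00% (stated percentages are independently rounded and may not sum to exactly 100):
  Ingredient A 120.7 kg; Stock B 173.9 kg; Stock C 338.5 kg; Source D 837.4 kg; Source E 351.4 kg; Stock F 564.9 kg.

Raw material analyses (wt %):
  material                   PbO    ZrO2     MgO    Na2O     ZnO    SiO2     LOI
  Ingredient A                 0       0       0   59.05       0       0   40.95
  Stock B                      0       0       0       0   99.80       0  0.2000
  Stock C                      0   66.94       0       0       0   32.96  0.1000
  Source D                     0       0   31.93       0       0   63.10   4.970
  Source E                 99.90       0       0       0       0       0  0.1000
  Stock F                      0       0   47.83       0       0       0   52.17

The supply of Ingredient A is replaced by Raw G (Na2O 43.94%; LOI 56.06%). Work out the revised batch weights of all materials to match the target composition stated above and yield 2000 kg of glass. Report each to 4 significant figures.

Every computation holds exact precision at each step; working values appear, rounded to 4 significant figures, alongside each step. A single rounding yields each reported value — all derived quantities (ignition loss, the six compositions, glass mass, yield, totals) are computed from the weighed amounts per 2000 kg of glass in full float precision as given in the problem or answer text.
Per-oxide target masses for 2000 kg glass:
  PbO: 17.55% × 2000 = 351.0 kg
  ZrO2: 11.33% × 2000 = 226.6 kg
  MgO: 26.88% × 2000 = 537.6 kg
  Na2O: 3.564% × 2000 = 71.28 kg
  ZnO: 8.678% × 2000 = 173.6 kg
  SiO2: 32.00% × 2000 = 640.0 kg
Oxide-by-oxide audit given the weights on record, versus the basis set out (delivered sums recover each target inside rounding margins):
  PbO: 351.4·0.9990 = 351.0 kg (target 351.0 kg)
  ZrO2: 338.5·0.6694 = 226.6 kg (target 226.6 kg)
  MgO: 837.4·0.3193 + 564.9·0.4783 = 537.6 kg (target 537.6 kg)
  Na2O: 162.2·0.4394 = 71.27 kg (target 71.28 kg)
  ZnO: 173.9·0.9980 = 173.6 kg (target 173.6 kg)
  SiO2: 338.5·0.3296 + 837.4·0.6310 = 640.0 kg (target 640.0 kg)
Glass-mass bookkeeping: whole batch net of LOI = 2000 kg (the targets, summed, come to 2000 kg; with the basis standing at 2000 kg — gaps are rounding artifacts).
Adding the batch up: Σ batch = 2428 kg; LOI removed, Σ of batch·LOI: 428.3 kg; yield, glass over the total, = 82.36%.

Revised batch per 2000 kg glass:
  Raw G: 162.2 kg
  Stock B: 173.9 kg
  Stock C: 338.5 kg
  Source D: 837.4 kg
  Source E: 351.4 kg
  Stock F: 564.9 kg
Total batch = 2428 kg; LOI loss = 428.3 kg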